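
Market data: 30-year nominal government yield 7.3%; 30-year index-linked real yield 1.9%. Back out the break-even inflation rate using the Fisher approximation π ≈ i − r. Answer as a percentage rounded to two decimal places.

π ≈ i − r = 7.3% − 1.9% → 5.40%.

5.40%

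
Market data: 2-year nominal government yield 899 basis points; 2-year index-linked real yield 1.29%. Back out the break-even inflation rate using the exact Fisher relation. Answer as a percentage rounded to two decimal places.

(1 + π) = (1 + i)/(1 + r) = 1.08990 / 1.01290 = 1.076019
Break-even inflation = 1.076019 − 1 → 7.60%.

7.60%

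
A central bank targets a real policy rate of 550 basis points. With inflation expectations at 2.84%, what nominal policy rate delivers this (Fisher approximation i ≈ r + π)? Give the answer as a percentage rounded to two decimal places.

i ≈ r + π = 5.5% + 2.84% = 8.34%.

8.34%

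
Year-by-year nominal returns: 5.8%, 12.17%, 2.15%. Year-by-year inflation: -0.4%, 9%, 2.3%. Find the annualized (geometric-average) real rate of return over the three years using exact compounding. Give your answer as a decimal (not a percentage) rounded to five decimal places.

Nominal growth factor = 1.0580 × 1.1217 × 1.0215 = 1.21227391
Price-level growth factor = 0.9960 × 1.0900 × 1.0230 = 1.11060972
Real growth factor = 1.21227391 / 1.11060972 = 1.09153908
Annualized real rate = 1.09153908^(1/3) − 1 = 2.9627% → 0.02963.

0.02963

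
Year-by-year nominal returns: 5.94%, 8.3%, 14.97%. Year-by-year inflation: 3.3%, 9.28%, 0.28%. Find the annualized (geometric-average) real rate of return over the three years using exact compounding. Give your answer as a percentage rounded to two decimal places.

5.23%

Nominal growth factor = 1.0594 × 1.0830 × 1.1497 = 1.31908553
Price-level growth factor = 1.0330 × 1.0928 × 1.0028 = 1.13202321
Real growth factor = 1.31908553 / 1.13202321 = 1.16524601
Annualized real rate = 1.16524601^(1/3) − 1 = 5.2299% → 5.23%.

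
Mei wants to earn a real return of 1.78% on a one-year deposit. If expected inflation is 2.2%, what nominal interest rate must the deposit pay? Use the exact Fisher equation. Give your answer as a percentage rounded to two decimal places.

4.02%

(1 + i) = (1 + r)(1 + π) = 1.01780 × 1.02200 = 1.0401916
i = 1.0401916 − 1, so the required nominal rate is 4.02%.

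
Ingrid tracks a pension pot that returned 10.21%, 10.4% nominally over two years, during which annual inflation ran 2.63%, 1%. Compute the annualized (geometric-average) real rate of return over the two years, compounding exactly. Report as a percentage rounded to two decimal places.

Nominal growth factor = 1.1021 × 1.1040 = 1.21671840
Price-level growth factor = 1.0263 × 1.0100 = 1.03656300
Real growth factor = 1.21671840 / 1.03656300 = 1.17380072
Annualized real rate = 1.17380072^(1/2) − 1 = 8.3421% → 8.34%.

8.34%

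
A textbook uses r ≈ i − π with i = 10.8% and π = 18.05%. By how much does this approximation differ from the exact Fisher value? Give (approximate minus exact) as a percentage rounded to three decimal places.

Approximate: r ≈ 10.800% − 18.050% = -7.2500%
Exact: (1 + 0.1080)/(1 + 0.1805) − 1 = -6.14147%
Error = -7.2500% − (-6.14147%) = -1.10853% → -1.109%.

-1.109%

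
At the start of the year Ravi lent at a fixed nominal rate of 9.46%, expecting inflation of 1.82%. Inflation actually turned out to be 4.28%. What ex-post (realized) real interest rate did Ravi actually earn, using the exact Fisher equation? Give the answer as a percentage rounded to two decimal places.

4.97%

Ex-post: (1 + 0.0946)/(1 + 0.0428) − 1 = 4.9674%
So the realized real rate is 4.97%.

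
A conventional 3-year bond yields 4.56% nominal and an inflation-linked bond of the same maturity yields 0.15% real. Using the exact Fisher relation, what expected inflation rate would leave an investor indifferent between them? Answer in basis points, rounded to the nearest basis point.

440 basis points

(1 + π) = (1 + i)/(1 + r) = 1.04560 / 1.00150 = 1.044034
Break-even inflation = 1.044034 − 1 → 440 basis points.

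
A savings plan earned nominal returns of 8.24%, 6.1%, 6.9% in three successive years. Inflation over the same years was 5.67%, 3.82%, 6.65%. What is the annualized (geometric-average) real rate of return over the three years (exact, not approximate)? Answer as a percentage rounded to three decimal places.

Nominal growth factor = 1.0824 × 1.0610 × 1.0690 = 1.22766782
Price-level growth factor = 1.0567 × 1.0382 × 1.0665 = 1.17002083
Real growth factor = 1.22766782 / 1.17002083 = 1.04927006
Annualized real rate = 1.04927006^(1/3) − 1 = 1.6161% → 1.616%.

1.616%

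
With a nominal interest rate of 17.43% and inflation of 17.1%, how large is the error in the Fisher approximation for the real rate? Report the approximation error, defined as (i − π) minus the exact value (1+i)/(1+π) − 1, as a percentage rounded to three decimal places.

0.048%

Approximate: r ≈ 17.430% − 17.100% = 0.3300%
Exact: (1 + 0.1743)/(1 + 0.1710) − 1 = 0.2818%
Error = 0.3300% − 0.2818% = 0.0482% → 0.048%.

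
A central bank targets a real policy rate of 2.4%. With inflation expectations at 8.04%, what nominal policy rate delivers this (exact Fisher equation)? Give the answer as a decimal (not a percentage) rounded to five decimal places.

(1 + i) = (1 + r)(1 + π) = 1.02400 × 1.08040 = 1.1063296
i = 1.1063296 − 1, so the required nominal rate is 0.10633.

0.10633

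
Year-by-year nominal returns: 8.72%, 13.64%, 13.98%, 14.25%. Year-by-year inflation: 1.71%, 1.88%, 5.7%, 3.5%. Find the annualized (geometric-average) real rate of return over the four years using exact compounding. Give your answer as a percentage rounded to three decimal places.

9.148%

Nominal growth factor = 1.0872 × 1.1364 × 1.1398 × 1.1425 = 1.60888695
Price-level growth factor = 1.0171 × 1.0188 × 1.0570 × 1.0350 = 1.13362112
Real growth factor = 1.60888695 / 1.13362112 = 1.41924575
Annualized real rate = 1.41924575^(1/4) − 1 = 9.1477% → 9.148%.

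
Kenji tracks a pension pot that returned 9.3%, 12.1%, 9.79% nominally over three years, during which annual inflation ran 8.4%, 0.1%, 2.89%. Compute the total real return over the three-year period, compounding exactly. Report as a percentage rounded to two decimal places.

20.49%

Compound the nominal returns: 1.0930 × 1.1210 × 1.0979 = 1.345205.
Compound inflation: 1.0840 × 1.0010 × 1.0289 = 1.116443.
Deflate: 1.345205 / 1.116443 = 1.204903.
Total real return = 1.204903 − 1 → 20.49%.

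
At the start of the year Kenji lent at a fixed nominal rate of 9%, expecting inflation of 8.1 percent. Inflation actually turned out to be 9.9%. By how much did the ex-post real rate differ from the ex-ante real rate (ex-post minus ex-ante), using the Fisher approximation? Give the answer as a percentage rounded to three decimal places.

Ex-ante: 9% − 8.1% = 0.900%
Ex-post: 9% − 9.9% = -0.900%
Difference (ex-post − ex-ante) = -1.8000% → -1.800%.

-1.800%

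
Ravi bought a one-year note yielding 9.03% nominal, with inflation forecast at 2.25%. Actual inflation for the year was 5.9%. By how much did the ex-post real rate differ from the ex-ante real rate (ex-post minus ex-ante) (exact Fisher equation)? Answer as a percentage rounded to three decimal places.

Ex-ante: (1 + 0.0903)/(1 + 0.0225) − 1 = 6.6308%
Ex-post: (1 + 0.0903)/(1 + 0.0590) − 1 = 2.9556%
Difference (ex-post − ex-ante) = -3.6752% → -3.675%.

-3.675%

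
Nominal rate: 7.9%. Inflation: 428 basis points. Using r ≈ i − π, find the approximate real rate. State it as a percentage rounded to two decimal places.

3.62%

r ≈ i − π = 7.9% − 4.28% = 3.62%.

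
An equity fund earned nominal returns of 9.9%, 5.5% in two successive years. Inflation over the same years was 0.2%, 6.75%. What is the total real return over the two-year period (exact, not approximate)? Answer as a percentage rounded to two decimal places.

Nominal growth factor = 1.0990 × 1.0550 = 1.159445
Price-level growth factor = 1.0020 × 1.0675 = 1.069635
Real growth factor = 1.159445 / 1.069635 = 1.083963
Total real return = 1.083963 − 1 → 8.40%.

8.40%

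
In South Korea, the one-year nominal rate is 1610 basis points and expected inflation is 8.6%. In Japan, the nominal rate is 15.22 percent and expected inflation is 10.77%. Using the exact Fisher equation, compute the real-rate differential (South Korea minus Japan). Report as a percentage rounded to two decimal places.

2.89%

South Korea: (1 + 0.1610)/(1 + 0.0860) − 1 = 6.9061%
Japan: (1 + 0.1522)/(1 + 0.1077) − 1 = 4.0173%
Differential = 6.9061% − 4.0173% = 2.8887% → 2.89%.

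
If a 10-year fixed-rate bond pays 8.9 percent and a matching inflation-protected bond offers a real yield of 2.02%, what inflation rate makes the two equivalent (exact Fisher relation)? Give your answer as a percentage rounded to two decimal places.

6.74%

(1 + π) = (1 + i)/(1 + r) = 1.08900 / 1.02020 = 1.067438
Break-even inflation = 1.067438 − 1 → 6.74%.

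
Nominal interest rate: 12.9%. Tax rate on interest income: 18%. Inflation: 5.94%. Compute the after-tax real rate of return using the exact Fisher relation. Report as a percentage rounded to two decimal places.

After-tax nominal return = 12.9% × (1 − 0.18) = 10.5780%.
1 + r = 1.10578 / 1.05940 = 1.043779
After-tax real rate = 1.043779 − 1 → 4.38%.

4.38%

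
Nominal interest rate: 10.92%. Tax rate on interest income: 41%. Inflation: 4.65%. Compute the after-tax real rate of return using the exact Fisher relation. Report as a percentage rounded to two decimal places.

1.71%

After-tax nominal return = 10.92% × (1 − 0.41) = 6.4428%.
1 + r = 1.064428 / 1.04650 = 1.017131
After-tax real rate = 1.017131 − 1 → 1.71%.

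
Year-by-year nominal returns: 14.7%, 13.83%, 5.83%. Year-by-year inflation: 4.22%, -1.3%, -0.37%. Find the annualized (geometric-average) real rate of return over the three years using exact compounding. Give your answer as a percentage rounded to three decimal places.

Compound the nominal returns: 1.1470 × 1.1383 × 1.0583 = 1.38174833.
Compound inflation: 1.0422 × 0.9870 × 0.9963 = 1.02484539.
Deflate: 1.38174833 / 1.02484539 = 1.34825052.
Annualized real rate = 1.34825052^(1/3) − 1 = 10.4732% → 10.473%.

10.473%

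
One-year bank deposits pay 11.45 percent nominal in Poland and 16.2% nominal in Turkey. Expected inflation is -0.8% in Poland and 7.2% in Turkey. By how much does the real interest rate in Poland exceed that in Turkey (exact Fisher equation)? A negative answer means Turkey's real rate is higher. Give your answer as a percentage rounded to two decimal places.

Poland: (1 + 0.1145)/(1 − 0.0080) − 1 = 12.3488%
Turkey: (1 + 0.1620)/(1 + 0.0720) − 1 = 8.3955%
Differential = 12.3488% − 8.3955% = 3.9533% → 3.95%.

3.95%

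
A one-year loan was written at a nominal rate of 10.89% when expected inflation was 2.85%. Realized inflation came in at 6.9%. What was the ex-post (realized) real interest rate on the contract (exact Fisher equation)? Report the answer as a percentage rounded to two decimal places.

Ex-post: (1 + 0.1089)/(1 + 0.0690) − 1 = 3.7325%
So the realized real rate is 3.73%.

3.73%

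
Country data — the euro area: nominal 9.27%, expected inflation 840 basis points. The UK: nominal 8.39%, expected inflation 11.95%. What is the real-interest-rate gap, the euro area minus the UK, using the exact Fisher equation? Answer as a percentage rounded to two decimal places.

3.98%

The euro area: (1 + 0.0927)/(1 + 0.0840) − 1 = 0.8026%
The UK: (1 + 0.0839)/(1 + 0.1195) − 1 = -3.1800%
Differential = 0.8026% − (-3.1800%) = 3.9826% → 3.98%.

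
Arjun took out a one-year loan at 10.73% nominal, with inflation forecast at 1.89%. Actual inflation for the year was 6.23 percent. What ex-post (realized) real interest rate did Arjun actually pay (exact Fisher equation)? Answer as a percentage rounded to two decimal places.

Ex-post: (1 + 0.1073)/(1 + 0.0623) − 1 = 4.2361%
So the realized real rate is 4.24%.

4.24%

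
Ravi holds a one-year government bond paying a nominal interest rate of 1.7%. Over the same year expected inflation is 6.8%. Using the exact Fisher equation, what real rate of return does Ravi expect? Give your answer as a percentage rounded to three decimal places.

-4.775%

By the Fisher equation, 1 + r = (1 + i)/(1 + π).
1 + r = 1.01700 / 1.06800 = 0.952247
r = 0.952247 − 1 = -4.7753%, i.e. -4.775%.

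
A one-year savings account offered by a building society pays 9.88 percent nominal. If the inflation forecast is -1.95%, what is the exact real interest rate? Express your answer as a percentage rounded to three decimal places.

12.065%

1 + r = 1.09880 / 0.98050 = 1.120653
r = 1.120653 − 1 = 12.0653%, i.e. 12.065%.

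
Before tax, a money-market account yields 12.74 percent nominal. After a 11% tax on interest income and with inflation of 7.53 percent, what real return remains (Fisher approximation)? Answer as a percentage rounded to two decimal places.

3.81%

After-tax nominal return = 12.74% × (1 − 0.11) = 11.3386%.
r ≈ 11.3386% − 7.53% → 3.81%.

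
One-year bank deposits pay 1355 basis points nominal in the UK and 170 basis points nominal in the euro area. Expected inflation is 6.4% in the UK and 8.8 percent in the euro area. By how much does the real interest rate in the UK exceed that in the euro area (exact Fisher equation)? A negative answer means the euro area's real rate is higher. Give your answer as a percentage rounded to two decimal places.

The UK: (1 + 0.1355)/(1 + 0.0640) − 1 = 6.7199%
The euro area: (1 + 0.0170)/(1 + 0.0880) − 1 = -6.5257%
Differential = 6.7199% − (-6.5257%) = 13.2457% → 13.25%.

13.25%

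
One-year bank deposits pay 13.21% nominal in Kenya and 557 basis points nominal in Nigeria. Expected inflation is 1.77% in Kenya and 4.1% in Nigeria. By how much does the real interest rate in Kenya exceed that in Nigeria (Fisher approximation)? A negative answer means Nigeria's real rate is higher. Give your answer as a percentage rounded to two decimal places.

9.97%

Kenya: 13.21% − 1.77% = 11.440%
Nigeria: 5.57% − 4.1% = 1.470%
Differential = 9.970% → 9.97%.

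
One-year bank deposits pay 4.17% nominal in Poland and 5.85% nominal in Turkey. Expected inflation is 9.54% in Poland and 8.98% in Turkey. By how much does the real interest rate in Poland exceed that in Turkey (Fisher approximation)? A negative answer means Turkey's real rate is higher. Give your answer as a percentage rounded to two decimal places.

-2.24%

Poland: 4.17% − 9.54% = -5.370%
Turkey: 5.85% − 8.98% = -3.130%
Differential = -2.240% → -2.24%.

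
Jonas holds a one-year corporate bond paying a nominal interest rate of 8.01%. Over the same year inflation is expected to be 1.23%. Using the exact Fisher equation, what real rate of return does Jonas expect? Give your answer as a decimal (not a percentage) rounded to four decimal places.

By the Fisher equation, 1 + r = (1 + i)/(1 + π).
1 + r = 1.08010 / 1.01230 = 1.066976
r = 1.066976 − 1 = 6.6976%, i.e. 0.0670.

0.0670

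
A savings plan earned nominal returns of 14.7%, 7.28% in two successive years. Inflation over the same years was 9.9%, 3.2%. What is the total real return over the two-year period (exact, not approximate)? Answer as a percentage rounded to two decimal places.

8.49%

Nominal growth factor = 1.1470 × 1.0728 = 1.230502
Price-level growth factor = 1.0990 × 1.0320 = 1.134168
Real growth factor = 1.230502 / 1.134168 = 1.084938
Total real return = 1.084938 − 1 → 8.49%.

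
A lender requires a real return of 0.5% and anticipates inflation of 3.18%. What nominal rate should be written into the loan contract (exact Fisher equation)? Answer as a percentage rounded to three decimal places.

(1 + i) = (1 + r)(1 + π) = 1.00500 × 1.03180 = 1.036959
i = 1.036959 − 1, so the required nominal rate is 3.696%.

3.696%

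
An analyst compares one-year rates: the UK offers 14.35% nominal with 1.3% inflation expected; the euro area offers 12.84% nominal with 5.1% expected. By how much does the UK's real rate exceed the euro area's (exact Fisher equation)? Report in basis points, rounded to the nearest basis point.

The UK: (1 + 0.1435)/(1 + 0.0130) − 1 = 12.8825%
The euro area: (1 + 0.1284)/(1 + 0.0510) − 1 = 7.3644%
Differential = 12.8825% − 7.3644% = 5.5181% → 552 basis points.

552 basis points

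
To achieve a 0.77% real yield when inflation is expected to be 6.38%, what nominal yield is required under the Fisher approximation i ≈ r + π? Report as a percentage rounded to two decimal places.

7.15%

i ≈ r + π = 0.77% + 6.38% = 7.15%.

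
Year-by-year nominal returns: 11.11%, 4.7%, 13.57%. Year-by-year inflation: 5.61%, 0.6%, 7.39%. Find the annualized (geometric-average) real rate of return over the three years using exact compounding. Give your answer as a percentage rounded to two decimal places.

Compound the nominal returns: 1.1111 × 1.0470 × 1.1357 = 1.32118445.
Compound inflation: 1.0561 × 1.0060 × 1.0739 = 1.14095066.
Deflate: 1.32118445 / 1.14095066 = 1.15796808.
Annualized real rate = 1.15796808^(1/3) − 1 = 5.0104% → 5.01%.

5.01%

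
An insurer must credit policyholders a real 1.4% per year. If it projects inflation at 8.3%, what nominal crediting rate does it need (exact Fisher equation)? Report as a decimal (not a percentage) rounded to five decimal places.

0.09816

(1 + i) = (1 + r)(1 + π) = 1.01400 × 1.08300 = 1.098162
i = 1.098162 − 1, so the required nominal rate is 0.09816.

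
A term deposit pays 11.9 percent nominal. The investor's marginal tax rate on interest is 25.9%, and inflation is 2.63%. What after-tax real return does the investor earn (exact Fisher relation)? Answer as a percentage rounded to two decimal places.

6.03%

After-tax nominal return = 11.9% × (1 − 0.259) = 8.8179%.
1 + r = 1.088179 / 1.02630 = 1.060293
After-tax real rate = 1.060293 − 1 → 6.03%.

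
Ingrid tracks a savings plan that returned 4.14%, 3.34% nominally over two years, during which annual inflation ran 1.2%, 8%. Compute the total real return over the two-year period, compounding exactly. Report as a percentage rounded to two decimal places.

-1.54%

Nominal growth factor = 1.0414 × 1.0334 = 1.0761828
Price-level growth factor = 1.0120 × 1.0800 = 1.0929600
Real growth factor = 1.0761828 / 1.0929600 = 0.9846497
Total real return = 0.9846497 − 1 → -1.54%.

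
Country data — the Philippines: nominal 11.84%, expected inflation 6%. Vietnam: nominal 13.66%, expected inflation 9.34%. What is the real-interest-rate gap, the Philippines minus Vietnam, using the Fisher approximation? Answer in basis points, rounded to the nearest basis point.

The Philippines: 11.84% − 6% = 5.840%
Vietnam: 13.66% − 9.34% = 4.320%
Differential = 1.520% → 152 basis points.

152 basis points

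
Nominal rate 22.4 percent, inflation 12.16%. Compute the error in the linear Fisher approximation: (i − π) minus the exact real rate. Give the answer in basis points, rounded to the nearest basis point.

111 basis points

Approximate: r ≈ 22.400% − 12.160% = 10.2400%
Exact: (1 + 0.2240)/(1 + 0.1216) − 1 = 9.1298%
Error = 10.2400% − 9.1298% = 1.1102% → 111 basis points.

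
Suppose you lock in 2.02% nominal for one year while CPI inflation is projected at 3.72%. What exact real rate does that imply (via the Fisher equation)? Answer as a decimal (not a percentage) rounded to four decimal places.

1 + r = 1.02020 / 1.03720 = 0.983610
r = 0.983610 − 1 = -1.6390%, i.e. -0.0164.

-0.0164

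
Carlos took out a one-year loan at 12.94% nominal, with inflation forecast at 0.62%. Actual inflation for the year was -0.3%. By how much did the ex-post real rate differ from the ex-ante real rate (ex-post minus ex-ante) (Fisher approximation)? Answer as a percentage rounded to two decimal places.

0.92%

Ex-ante: 12.94% − 0.62% = 12.320%
Ex-post: 12.94% − (-0.3%) = 13.240%
Difference (ex-post − ex-ante) = 0.9200% → 0.92%.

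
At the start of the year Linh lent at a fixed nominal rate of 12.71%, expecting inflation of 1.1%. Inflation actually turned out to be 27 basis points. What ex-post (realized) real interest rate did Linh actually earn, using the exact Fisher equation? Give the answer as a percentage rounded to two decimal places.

12.41%

Ex-post: (1 + 0.1271)/(1 + 0.0027) − 1 = 12.4065%
So the realized real rate is 12.41%.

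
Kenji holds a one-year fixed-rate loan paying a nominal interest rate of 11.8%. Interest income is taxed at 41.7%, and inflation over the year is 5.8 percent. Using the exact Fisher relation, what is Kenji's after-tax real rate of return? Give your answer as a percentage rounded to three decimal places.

After-tax nominal return = 11.8% × (1 − 0.417) = 6.8794%.
1 + r = 1.068794 / 1.05800 = 1.010202
After-tax real rate = 1.010202 − 1 → 1.020%.

1.020%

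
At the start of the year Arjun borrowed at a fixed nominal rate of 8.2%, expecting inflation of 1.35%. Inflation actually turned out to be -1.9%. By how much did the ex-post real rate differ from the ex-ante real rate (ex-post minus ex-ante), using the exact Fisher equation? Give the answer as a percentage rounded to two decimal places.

3.54%

Ex-ante: (1 + 0.0820)/(1 + 0.0135) − 1 = 6.7588%
Ex-post: (1 + 0.0820)/(1 − 0.0190) − 1 = 10.2956%
Difference (ex-post − ex-ante) = 3.5369% → 3.54%.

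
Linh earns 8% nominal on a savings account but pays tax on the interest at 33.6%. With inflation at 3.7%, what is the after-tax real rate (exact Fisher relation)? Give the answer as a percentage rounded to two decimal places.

1.55%

After-tax nominal return = 8% × (1 − 0.336) = 5.3120%.
1 + r = 1.05312 / 1.03700 = 1.015545
After-tax real rate = 1.015545 − 1 → 1.55%.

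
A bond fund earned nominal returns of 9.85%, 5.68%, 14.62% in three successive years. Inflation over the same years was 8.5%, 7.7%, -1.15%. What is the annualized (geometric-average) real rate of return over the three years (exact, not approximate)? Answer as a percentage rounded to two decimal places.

Compound the nominal returns: 1.0985 × 1.0568 × 1.1462 = 1.33061762.
Compound inflation: 1.0850 × 1.0770 × 0.9885 = 1.15510673.
Deflate: 1.33061762 / 1.15510673 = 1.15194344.
Annualized real rate = 1.15194344^(1/3) − 1 = 4.8279% → 4.83%.

4.83%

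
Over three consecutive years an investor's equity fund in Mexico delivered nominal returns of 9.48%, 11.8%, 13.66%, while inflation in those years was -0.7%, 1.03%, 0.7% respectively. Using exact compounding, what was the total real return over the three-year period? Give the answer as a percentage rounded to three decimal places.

Compound the nominal returns: 1.0948 × 1.1180 × 1.1366 = 1.391183.
Compound inflation: 0.9930 × 1.0103 × 1.0070 = 1.010250.
Deflate: 1.391183 / 1.010250 = 1.377067.
Total real return = 1.377067 − 1 → 37.707%.

37.707%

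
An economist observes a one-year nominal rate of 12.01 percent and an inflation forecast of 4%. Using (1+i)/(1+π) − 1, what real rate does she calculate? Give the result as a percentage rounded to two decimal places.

By the Fisher relation, 1 + r = (1 + i)/(1 + π).
1 + r = 1.12010 / 1.04000 = 1.077019
r = 1.077019 − 1 = 7.7019%, i.e. 7.70%.

7.70%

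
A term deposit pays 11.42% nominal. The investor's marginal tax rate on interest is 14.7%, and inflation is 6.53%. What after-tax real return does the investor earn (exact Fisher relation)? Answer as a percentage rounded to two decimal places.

3.01%

After-tax nominal return = 11.42% × (1 − 0.147) = 9.74126%.
1 + r = 1.0974126 / 1.06530 = 1.030144
After-tax real rate = 1.030144 − 1 → 3.01%.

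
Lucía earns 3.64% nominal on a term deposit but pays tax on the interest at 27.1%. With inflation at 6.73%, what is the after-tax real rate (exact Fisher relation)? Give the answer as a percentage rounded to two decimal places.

-3.82%

After-tax nominal return = 3.64% × (1 − 0.271) = 2.65356%.
1 + r = 1.0265356 / 1.06730 = 0.961806
After-tax real rate = 0.961806 − 1 → -3.82%.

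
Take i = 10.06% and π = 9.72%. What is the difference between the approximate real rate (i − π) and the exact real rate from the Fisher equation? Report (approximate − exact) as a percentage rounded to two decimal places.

Approximate: r ≈ 10.060% − 9.720% = 0.3400%
Exact: (1 + 0.1006)/(1 + 0.0972) − 1 = 0.3099%
Error = 0.3400% − 0.3099% = 0.0301% → 0.03%.

0.03%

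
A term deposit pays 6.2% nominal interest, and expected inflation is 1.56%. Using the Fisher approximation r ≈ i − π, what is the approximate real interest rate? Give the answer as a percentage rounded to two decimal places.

r ≈ i − π = 6.2% − 1.56% = 4.64%.

4.64%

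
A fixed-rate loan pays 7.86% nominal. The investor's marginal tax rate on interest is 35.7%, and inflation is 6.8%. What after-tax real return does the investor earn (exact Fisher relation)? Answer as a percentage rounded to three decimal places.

After-tax nominal return = 7.86% × (1 − 0.357) = 5.05398%.
1 + r = 1.0505398 / 1.06800 = 0.983651
After-tax real rate = 0.983651 − 1 → -1.635%.

-1.635%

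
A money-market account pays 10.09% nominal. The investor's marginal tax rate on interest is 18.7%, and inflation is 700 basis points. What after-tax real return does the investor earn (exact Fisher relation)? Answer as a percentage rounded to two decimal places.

1.12%

After-tax nominal return = 10.09% × (1 − 0.187) = 8.20317%.
1 + r = 1.0820317 / 1.07000 = 1.011245
After-tax real rate = 1.011245 − 1 → 1.12%.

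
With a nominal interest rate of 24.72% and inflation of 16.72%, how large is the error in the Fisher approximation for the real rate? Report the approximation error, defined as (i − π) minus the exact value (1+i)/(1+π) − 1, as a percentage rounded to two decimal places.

1.15%

Approximate: r ≈ 24.720% − 16.720% = 8.0000%
Exact: (1 + 0.2472)/(1 + 0.1672) − 1 = 6.8540%
Error = 8.0000% − 6.8540% = 1.1460% → 1.15%.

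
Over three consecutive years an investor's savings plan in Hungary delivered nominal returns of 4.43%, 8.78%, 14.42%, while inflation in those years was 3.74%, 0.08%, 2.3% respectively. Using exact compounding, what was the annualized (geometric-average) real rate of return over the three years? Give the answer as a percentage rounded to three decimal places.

Nominal growth factor = 1.0443 × 1.0878 × 1.1442 = 1.299799232
Price-level growth factor = 1.0374 × 1.0008 × 1.0230 = 1.062109208
Real growth factor = 1.299799232 / 1.062109208 = 1.223790569
Annualized real rate = 1.223790569^(1/3) − 1 = 6.96352% → 6.964%.

6.964%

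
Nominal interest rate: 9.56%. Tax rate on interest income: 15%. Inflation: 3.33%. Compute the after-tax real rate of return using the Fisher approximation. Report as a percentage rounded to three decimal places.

After-tax nominal return = 9.56% × (1 − 0.15) = 8.1260%.
r ≈ 8.1260% − 3.33% → 4.796%.

4.796%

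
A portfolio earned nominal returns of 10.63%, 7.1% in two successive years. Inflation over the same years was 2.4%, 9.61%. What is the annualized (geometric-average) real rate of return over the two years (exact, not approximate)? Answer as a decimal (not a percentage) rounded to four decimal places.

0.0274

Compound the nominal returns: 1.1063 × 1.0710 = 1.18484730.
Compound inflation: 1.0240 × 1.0961 = 1.12240640.
Deflate: 1.18484730 / 1.12240640 = 1.05563128.
Annualized real rate = 1.05563128^(1/2) − 1 = 2.7439% → 0.0274.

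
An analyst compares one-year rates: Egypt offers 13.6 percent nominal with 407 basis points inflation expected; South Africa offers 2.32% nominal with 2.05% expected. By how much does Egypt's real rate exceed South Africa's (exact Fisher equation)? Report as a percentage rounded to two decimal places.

Egypt: (1 + 0.1360)/(1 + 0.0407) − 1 = 9.1573%
South Africa: (1 + 0.0232)/(1 + 0.0205) − 1 = 0.2646%
Differential = 9.1573% − 0.2646% = 8.8927% → 8.89%.

8.89%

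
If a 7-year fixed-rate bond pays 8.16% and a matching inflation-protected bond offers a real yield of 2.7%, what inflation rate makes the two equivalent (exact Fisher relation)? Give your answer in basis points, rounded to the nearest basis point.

532 basis points

(1 + π) = (1 + i)/(1 + r) = 1.08160 / 1.02700 = 1.053165
Break-even inflation = 1.053165 − 1 → 532 basis points.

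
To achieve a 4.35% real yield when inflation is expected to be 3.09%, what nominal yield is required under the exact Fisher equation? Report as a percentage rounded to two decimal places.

7.57%

(1 + i) = (1 + r)(1 + π) = 1.04350 × 1.03090 = 1.07574415
i = 1.07574415 − 1, so the required nominal rate is 7.57%.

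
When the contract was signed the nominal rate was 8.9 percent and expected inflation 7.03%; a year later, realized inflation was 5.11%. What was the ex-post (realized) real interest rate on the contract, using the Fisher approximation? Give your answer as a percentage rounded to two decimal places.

3.79%

Ex-post: 8.9% − 5.11% = 3.790%
So the realized real rate is 3.79%.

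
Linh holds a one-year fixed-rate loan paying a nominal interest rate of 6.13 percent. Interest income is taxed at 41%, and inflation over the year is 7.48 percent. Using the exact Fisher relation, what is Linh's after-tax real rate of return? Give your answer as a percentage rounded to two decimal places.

After-tax nominal return = 6.13% × (1 − 0.41) = 3.6167%.
1 + r = 1.036167 / 1.07480 = 0.964056
After-tax real rate = 0.964056 − 1 → -3.59%.

-3.59%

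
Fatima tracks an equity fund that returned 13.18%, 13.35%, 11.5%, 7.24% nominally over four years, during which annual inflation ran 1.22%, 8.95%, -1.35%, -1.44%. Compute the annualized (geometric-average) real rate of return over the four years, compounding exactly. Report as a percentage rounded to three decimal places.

Compound the nominal returns: 1.1318 × 1.1335 × 1.1150 × 1.0724 = 1.53399127.
Compound inflation: 1.0122 × 1.0895 × 0.9865 × 0.9856 = 1.07223839.
Deflate: 1.53399127 / 1.07223839 = 1.43064386.
Annualized real rate = 1.43064386^(1/4) − 1 = 9.3661% → 9.366%.

9.366%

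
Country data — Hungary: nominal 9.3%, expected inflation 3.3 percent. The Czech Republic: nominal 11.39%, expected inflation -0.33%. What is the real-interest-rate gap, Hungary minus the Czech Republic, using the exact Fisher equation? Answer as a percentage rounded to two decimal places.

-5.95%

Hungary: (1 + 0.0930)/(1 + 0.0330) − 1 = 5.8083%
The Czech Republic: (1 + 0.1139)/(1 − 0.0033) − 1 = 11.7588%
Differential = 5.8083% − 11.7588% = -5.9505% → -5.95%.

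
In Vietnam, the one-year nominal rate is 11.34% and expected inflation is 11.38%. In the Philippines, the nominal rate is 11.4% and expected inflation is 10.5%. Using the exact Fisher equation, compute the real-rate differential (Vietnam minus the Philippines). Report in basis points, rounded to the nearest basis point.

-85 basis points

Vietnam: (1 + 0.1134)/(1 + 0.1138) − 1 = -0.0359%
The Philippines: (1 + 0.1140)/(1 + 0.1050) − 1 = 0.8145%
Differential = -0.0359% − 0.8145% = -0.8504% → -85 basis points.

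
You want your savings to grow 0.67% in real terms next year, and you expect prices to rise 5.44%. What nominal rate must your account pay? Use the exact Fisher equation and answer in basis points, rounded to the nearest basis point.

615 basis points

(1 + i) = (1 + r)(1 + π) = 1.00670 × 1.05440 = 1.06146448
i = 1.06146448 − 1, so the required nominal rate is 615 basis points.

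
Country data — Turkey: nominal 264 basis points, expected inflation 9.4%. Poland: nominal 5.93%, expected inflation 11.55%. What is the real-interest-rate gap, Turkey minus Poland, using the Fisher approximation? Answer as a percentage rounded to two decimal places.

-1.14%

Turkey: 2.64% − 9.4% = -6.760%
Poland: 5.93% − 11.55% = -5.620%
Differential = -1.140% → -1.14%.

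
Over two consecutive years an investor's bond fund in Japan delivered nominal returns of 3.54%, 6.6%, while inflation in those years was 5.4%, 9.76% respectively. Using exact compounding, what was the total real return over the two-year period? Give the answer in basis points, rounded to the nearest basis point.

-459 basis points

Nominal growth factor = 1.0354 × 1.0660 = 1.103736
Price-level growth factor = 1.0540 × 1.0976 = 1.156870
Real growth factor = 1.103736 / 1.156870 = 0.954071
Total real return = 0.954071 − 1 → -459 basis points.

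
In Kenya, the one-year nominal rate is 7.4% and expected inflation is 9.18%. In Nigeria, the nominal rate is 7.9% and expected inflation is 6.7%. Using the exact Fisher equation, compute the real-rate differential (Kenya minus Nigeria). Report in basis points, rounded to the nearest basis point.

-275 basis points

Kenya: (1 + 0.0740)/(1 + 0.0918) − 1 = -1.63034%
Nigeria: (1 + 0.0790)/(1 + 0.0670) − 1 = 1.12465%
Differential = -1.63034% − 1.12465% = -2.75498% → -275 basis points.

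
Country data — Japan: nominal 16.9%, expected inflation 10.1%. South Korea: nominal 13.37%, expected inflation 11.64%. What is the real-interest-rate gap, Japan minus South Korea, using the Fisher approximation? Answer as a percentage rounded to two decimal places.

5.07%

Japan: 16.9% − 10.1% = 6.800%
South Korea: 13.37% − 11.64% = 1.730%
Differential = 5.070% → 5.07%.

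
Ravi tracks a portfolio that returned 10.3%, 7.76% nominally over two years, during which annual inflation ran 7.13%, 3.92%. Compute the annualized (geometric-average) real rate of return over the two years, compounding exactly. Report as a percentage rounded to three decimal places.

3.326%

Nominal growth factor = 1.1030 × 1.0776 = 1.18859280
Price-level growth factor = 1.0713 × 1.0392 = 1.11329496
Real growth factor = 1.18859280 / 1.11329496 = 1.06763512
Annualized real rate = 1.06763512^(1/2) − 1 = 3.3264% → 3.326%.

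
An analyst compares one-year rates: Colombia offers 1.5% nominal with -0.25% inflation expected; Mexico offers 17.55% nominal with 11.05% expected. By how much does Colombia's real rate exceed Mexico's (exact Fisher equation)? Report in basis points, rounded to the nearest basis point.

Colombia: (1 + 0.0150)/(1 − 0.0025) − 1 = 1.7544%
Mexico: (1 + 0.1755)/(1 + 0.1105) − 1 = 5.8532%
Differential = 1.7544% − 5.8532% = -4.0988% → -410 basis points.

-410 basis points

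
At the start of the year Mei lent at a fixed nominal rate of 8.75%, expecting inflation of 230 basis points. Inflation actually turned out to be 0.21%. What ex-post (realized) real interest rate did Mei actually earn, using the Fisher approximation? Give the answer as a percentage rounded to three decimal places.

8.540%

Ex-post: 8.75% − 0.21% = 8.540%
So the realized real rate is 8.540%.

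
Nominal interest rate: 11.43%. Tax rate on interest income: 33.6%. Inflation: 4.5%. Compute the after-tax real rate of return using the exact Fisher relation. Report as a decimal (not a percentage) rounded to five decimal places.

0.02956

After-tax nominal return = 11.43% × (1 − 0.336) = 7.58952%.
1 + r = 1.0758952 / 1.04500 = 1.0295648
After-tax real rate = 1.0295648 − 1 → 0.02956.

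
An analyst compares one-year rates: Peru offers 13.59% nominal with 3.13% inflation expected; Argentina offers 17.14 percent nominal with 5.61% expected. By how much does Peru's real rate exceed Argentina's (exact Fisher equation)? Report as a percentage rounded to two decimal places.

Peru: (1 + 0.1359)/(1 + 0.0313) − 1 = 10.14254%
Argentina: (1 + 0.1714)/(1 + 0.0561) − 1 = 10.91753%
Differential = 10.14254% − 10.91753% = -0.77499% → -0.77%.

-0.77%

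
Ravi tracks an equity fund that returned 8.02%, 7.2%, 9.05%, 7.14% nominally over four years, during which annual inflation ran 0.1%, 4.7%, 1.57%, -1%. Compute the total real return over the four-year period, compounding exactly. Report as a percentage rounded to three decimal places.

28.379%

Nominal growth factor = 1.0802 × 1.0720 × 1.0905 × 1.0714 = 1.352933
Price-level growth factor = 1.0010 × 1.0470 × 1.0157 × 0.9900 = 1.053856
Real growth factor = 1.352933 / 1.053856 = 1.283793
Total real return = 1.283793 − 1 → 28.379%.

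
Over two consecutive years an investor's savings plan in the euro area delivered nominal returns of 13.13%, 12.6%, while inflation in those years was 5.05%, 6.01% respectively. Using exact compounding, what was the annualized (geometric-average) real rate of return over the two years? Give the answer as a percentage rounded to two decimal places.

6.95%

Nominal growth factor = 1.1313 × 1.1260 = 1.27384380
Price-level growth factor = 1.0505 × 1.0601 = 1.11363505
Real growth factor = 1.27384380 / 1.11363505 = 1.14386109
Annualized real rate = 1.14386109^(1/2) − 1 = 6.9514% → 6.95%.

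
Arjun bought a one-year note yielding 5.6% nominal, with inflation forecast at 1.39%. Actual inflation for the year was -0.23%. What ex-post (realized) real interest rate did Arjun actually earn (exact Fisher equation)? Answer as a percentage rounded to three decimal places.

5.843%

Ex-post: (1 + 0.0560)/(1 − 0.0023) − 1 = 5.8434%
So the realized real rate is 5.843%.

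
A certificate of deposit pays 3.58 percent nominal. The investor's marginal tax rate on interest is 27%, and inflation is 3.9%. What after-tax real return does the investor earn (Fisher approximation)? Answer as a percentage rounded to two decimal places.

-1.29%

After-tax nominal return = 3.58% × (1 − 0.27) = 2.6134%.
r ≈ 2.6134% − 3.9% → -1.29%.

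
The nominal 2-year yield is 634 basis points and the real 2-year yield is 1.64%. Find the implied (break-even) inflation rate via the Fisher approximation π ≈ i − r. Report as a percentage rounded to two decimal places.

π ≈ i − r = 6.34% − 1.64% → 4.70%.

4.70%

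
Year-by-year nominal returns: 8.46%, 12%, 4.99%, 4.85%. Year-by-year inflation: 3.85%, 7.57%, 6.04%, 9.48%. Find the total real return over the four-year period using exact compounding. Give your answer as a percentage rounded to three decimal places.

3.110%

Nominal growth factor = 1.0846 × 1.1200 × 1.0499 × 1.0485 = 1.337223
Price-level growth factor = 1.0385 × 1.0757 × 1.0604 × 1.0948 = 1.296887
Real growth factor = 1.337223 / 1.296887 = 1.031102
Total real return = 1.031102 − 1 → 3.110%.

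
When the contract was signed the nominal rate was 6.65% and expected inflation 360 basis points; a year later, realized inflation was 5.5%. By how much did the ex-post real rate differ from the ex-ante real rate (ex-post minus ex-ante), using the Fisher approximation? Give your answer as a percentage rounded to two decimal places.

Ex-ante: 6.65% − 3.6% = 3.050%
Ex-post: 6.65% − 5.5% = 1.150%
Difference (ex-post − ex-ante) = -1.9000% → -1.90%.

-1.90%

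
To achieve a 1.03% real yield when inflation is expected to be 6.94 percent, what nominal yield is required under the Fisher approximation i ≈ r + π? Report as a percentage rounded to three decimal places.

7.970%

i ≈ r + π = 1.03% + 6.94% = 7.970%.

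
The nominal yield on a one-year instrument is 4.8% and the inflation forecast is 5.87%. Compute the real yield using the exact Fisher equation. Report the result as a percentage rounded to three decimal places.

-1.011%

1 + r = 1.04800 / 1.05870 = 0.989893
r = 0.989893 − 1 = -1.0107%, i.e. -1.011%.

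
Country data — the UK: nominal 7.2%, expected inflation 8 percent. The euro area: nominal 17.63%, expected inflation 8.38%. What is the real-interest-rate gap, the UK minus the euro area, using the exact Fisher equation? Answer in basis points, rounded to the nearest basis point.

The UK: (1 + 0.0720)/(1 + 0.0800) − 1 = -0.7407%
The euro area: (1 + 0.1763)/(1 + 0.0838) − 1 = 8.5348%
Differential = -0.7407% − 8.5348% = -9.2755% → -928 basis points.

-928 basis points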